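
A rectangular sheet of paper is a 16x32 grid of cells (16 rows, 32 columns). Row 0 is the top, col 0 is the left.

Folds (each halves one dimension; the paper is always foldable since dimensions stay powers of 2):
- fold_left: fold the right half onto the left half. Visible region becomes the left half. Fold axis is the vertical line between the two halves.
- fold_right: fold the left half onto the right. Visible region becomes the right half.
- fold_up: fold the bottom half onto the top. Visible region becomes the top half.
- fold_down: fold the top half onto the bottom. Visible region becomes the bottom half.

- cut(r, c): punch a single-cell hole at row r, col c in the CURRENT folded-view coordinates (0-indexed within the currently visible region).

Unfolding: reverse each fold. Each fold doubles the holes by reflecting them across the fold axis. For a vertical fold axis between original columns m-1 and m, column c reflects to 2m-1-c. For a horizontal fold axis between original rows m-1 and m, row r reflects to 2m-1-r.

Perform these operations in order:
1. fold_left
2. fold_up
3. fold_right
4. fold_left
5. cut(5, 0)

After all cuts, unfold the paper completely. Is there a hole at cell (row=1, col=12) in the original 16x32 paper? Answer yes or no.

Answer: no

Derivation:
Op 1 fold_left: fold axis v@16; visible region now rows[0,16) x cols[0,16) = 16x16
Op 2 fold_up: fold axis h@8; visible region now rows[0,8) x cols[0,16) = 8x16
Op 3 fold_right: fold axis v@8; visible region now rows[0,8) x cols[8,16) = 8x8
Op 4 fold_left: fold axis v@12; visible region now rows[0,8) x cols[8,12) = 8x4
Op 5 cut(5, 0): punch at orig (5,8); cuts so far [(5, 8)]; region rows[0,8) x cols[8,12) = 8x4
Unfold 1 (reflect across v@12): 2 holes -> [(5, 8), (5, 15)]
Unfold 2 (reflect across v@8): 4 holes -> [(5, 0), (5, 7), (5, 8), (5, 15)]
Unfold 3 (reflect across h@8): 8 holes -> [(5, 0), (5, 7), (5, 8), (5, 15), (10, 0), (10, 7), (10, 8), (10, 15)]
Unfold 4 (reflect across v@16): 16 holes -> [(5, 0), (5, 7), (5, 8), (5, 15), (5, 16), (5, 23), (5, 24), (5, 31), (10, 0), (10, 7), (10, 8), (10, 15), (10, 16), (10, 23), (10, 24), (10, 31)]
Holes: [(5, 0), (5, 7), (5, 8), (5, 15), (5, 16), (5, 23), (5, 24), (5, 31), (10, 0), (10, 7), (10, 8), (10, 15), (10, 16), (10, 23), (10, 24), (10, 31)]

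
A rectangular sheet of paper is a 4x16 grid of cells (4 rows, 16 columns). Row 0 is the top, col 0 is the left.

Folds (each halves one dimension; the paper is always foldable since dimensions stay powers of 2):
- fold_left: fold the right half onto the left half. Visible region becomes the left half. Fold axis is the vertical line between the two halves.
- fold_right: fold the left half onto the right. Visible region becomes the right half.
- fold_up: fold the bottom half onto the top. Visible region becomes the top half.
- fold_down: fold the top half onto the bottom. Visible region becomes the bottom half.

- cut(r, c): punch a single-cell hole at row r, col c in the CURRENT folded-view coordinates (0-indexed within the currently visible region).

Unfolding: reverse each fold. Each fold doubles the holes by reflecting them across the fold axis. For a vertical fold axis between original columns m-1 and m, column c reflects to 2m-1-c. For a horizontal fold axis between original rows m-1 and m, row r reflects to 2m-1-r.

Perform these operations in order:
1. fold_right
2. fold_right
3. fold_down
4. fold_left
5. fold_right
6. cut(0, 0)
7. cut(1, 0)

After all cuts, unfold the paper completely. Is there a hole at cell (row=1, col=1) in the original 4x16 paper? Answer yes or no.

Answer: yes

Derivation:
Op 1 fold_right: fold axis v@8; visible region now rows[0,4) x cols[8,16) = 4x8
Op 2 fold_right: fold axis v@12; visible region now rows[0,4) x cols[12,16) = 4x4
Op 3 fold_down: fold axis h@2; visible region now rows[2,4) x cols[12,16) = 2x4
Op 4 fold_left: fold axis v@14; visible region now rows[2,4) x cols[12,14) = 2x2
Op 5 fold_right: fold axis v@13; visible region now rows[2,4) x cols[13,14) = 2x1
Op 6 cut(0, 0): punch at orig (2,13); cuts so far [(2, 13)]; region rows[2,4) x cols[13,14) = 2x1
Op 7 cut(1, 0): punch at orig (3,13); cuts so far [(2, 13), (3, 13)]; region rows[2,4) x cols[13,14) = 2x1
Unfold 1 (reflect across v@13): 4 holes -> [(2, 12), (2, 13), (3, 12), (3, 13)]
Unfold 2 (reflect across v@14): 8 holes -> [(2, 12), (2, 13), (2, 14), (2, 15), (3, 12), (3, 13), (3, 14), (3, 15)]
Unfold 3 (reflect across h@2): 16 holes -> [(0, 12), (0, 13), (0, 14), (0, 15), (1, 12), (1, 13), (1, 14), (1, 15), (2, 12), (2, 13), (2, 14), (2, 15), (3, 12), (3, 13), (3, 14), (3, 15)]
Unfold 4 (reflect across v@12): 32 holes -> [(0, 8), (0, 9), (0, 10), (0, 11), (0, 12), (0, 13), (0, 14), (0, 15), (1, 8), (1, 9), (1, 10), (1, 11), (1, 12), (1, 13), (1, 14), (1, 15), (2, 8), (2, 9), (2, 10), (2, 11), (2, 12), (2, 13), (2, 14), (2, 15), (3, 8), (3, 9), (3, 10), (3, 11), (3, 12), (3, 13), (3, 14), (3, 15)]
Unfold 5 (reflect across v@8): 64 holes -> [(0, 0), (0, 1), (0, 2), (0, 3), (0, 4), (0, 5), (0, 6), (0, 7), (0, 8), (0, 9), (0, 10), (0, 11), (0, 12), (0, 13), (0, 14), (0, 15), (1, 0), (1, 1), (1, 2), (1, 3), (1, 4), (1, 5), (1, 6), (1, 7), (1, 8), (1, 9), (1, 10), (1, 11), (1, 12), (1, 13), (1, 14), (1, 15), (2, 0), (2, 1), (2, 2), (2, 3), (2, 4), (2, 5), (2, 6), (2, 7), (2, 8), (2, 9), (2, 10), (2, 11), (2, 12), (2, 13), (2, 14), (2, 15), (3, 0), (3, 1), (3, 2), (3, 3), (3, 4), (3, 5), (3, 6), (3, 7), (3, 8), (3, 9), (3, 10), (3, 11), (3, 12), (3, 13), (3, 14), (3, 15)]
Holes: [(0, 0), (0, 1), (0, 2), (0, 3), (0, 4), (0, 5), (0, 6), (0, 7), (0, 8), (0, 9), (0, 10), (0, 11), (0, 12), (0, 13), (0, 14), (0, 15), (1, 0), (1, 1), (1, 2), (1, 3), (1, 4), (1, 5), (1, 6), (1, 7), (1, 8), (1, 9), (1, 10), (1, 11), (1, 12), (1, 13), (1, 14), (1, 15), (2, 0), (2, 1), (2, 2), (2, 3), (2, 4), (2, 5), (2, 6), (2, 7), (2, 8), (2, 9), (2, 10), (2, 11), (2, 12), (2, 13), (2, 14), (2, 15), (3, 0), (3, 1), (3, 2), (3, 3), (3, 4), (3, 5), (3, 6), (3, 7), (3, 8), (3, 9), (3, 10), (3, 11), (3, 12), (3, 13), (3, 14), (3, 15)]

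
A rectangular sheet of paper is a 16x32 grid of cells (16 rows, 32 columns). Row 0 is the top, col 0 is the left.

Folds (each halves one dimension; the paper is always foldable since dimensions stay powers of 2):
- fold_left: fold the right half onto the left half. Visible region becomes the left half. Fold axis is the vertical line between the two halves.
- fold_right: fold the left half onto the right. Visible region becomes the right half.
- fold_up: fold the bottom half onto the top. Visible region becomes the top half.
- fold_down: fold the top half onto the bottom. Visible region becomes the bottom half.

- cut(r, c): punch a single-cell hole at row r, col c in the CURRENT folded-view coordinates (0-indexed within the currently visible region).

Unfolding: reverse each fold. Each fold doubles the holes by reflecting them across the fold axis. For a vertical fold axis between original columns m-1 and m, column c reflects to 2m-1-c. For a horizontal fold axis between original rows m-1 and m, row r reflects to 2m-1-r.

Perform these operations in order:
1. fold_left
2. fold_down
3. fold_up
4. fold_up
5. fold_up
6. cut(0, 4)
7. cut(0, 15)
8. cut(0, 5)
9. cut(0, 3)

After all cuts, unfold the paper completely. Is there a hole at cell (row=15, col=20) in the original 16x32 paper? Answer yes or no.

Answer: no

Derivation:
Op 1 fold_left: fold axis v@16; visible region now rows[0,16) x cols[0,16) = 16x16
Op 2 fold_down: fold axis h@8; visible region now rows[8,16) x cols[0,16) = 8x16
Op 3 fold_up: fold axis h@12; visible region now rows[8,12) x cols[0,16) = 4x16
Op 4 fold_up: fold axis h@10; visible region now rows[8,10) x cols[0,16) = 2x16
Op 5 fold_up: fold axis h@9; visible region now rows[8,9) x cols[0,16) = 1x16
Op 6 cut(0, 4): punch at orig (8,4); cuts so far [(8, 4)]; region rows[8,9) x cols[0,16) = 1x16
Op 7 cut(0, 15): punch at orig (8,15); cuts so far [(8, 4), (8, 15)]; region rows[8,9) x cols[0,16) = 1x16
Op 8 cut(0, 5): punch at orig (8,5); cuts so far [(8, 4), (8, 5), (8, 15)]; region rows[8,9) x cols[0,16) = 1x16
Op 9 cut(0, 3): punch at orig (8,3); cuts so far [(8, 3), (8, 4), (8, 5), (8, 15)]; region rows[8,9) x cols[0,16) = 1x16
Unfold 1 (reflect across h@9): 8 holes -> [(8, 3), (8, 4), (8, 5), (8, 15), (9, 3), (9, 4), (9, 5), (9, 15)]
Unfold 2 (reflect across h@10): 16 holes -> [(8, 3), (8, 4), (8, 5), (8, 15), (9, 3), (9, 4), (9, 5), (9, 15), (10, 3), (10, 4), (10, 5), (10, 15), (11, 3), (11, 4), (11, 5), (11, 15)]
Unfold 3 (reflect across h@12): 32 holes -> [(8, 3), (8, 4), (8, 5), (8, 15), (9, 3), (9, 4), (9, 5), (9, 15), (10, 3), (10, 4), (10, 5), (10, 15), (11, 3), (11, 4), (11, 5), (11, 15), (12, 3), (12, 4), (12, 5), (12, 15), (13, 3), (13, 4), (13, 5), (13, 15), (14, 3), (14, 4), (14, 5), (14, 15), (15, 3), (15, 4), (15, 5), (15, 15)]
Unfold 4 (reflect across h@8): 64 holes -> [(0, 3), (0, 4), (0, 5), (0, 15), (1, 3), (1, 4), (1, 5), (1, 15), (2, 3), (2, 4), (2, 5), (2, 15), (3, 3), (3, 4), (3, 5), (3, 15), (4, 3), (4, 4), (4, 5), (4, 15), (5, 3), (5, 4), (5, 5), (5, 15), (6, 3), (6, 4), (6, 5), (6, 15), (7, 3), (7, 4), (7, 5), (7, 15), (8, 3), (8, 4), (8, 5), (8, 15), (9, 3), (9, 4), (9, 5), (9, 15), (10, 3), (10, 4), (10, 5), (10, 15), (11, 3), (11, 4), (11, 5), (11, 15), (12, 3), (12, 4), (12, 5), (12, 15), (13, 3), (13, 4), (13, 5), (13, 15), (14, 3), (14, 4), (14, 5), (14, 15), (15, 3), (15, 4), (15, 5), (15, 15)]
Unfold 5 (reflect across v@16): 128 holes -> [(0, 3), (0, 4), (0, 5), (0, 15), (0, 16), (0, 26), (0, 27), (0, 28), (1, 3), (1, 4), (1, 5), (1, 15), (1, 16), (1, 26), (1, 27), (1, 28), (2, 3), (2, 4), (2, 5), (2, 15), (2, 16), (2, 26), (2, 27), (2, 28), (3, 3), (3, 4), (3, 5), (3, 15), (3, 16), (3, 26), (3, 27), (3, 28), (4, 3), (4, 4), (4, 5), (4, 15), (4, 16), (4, 26), (4, 27), (4, 28), (5, 3), (5, 4), (5, 5), (5, 15), (5, 16), (5, 26), (5, 27), (5, 28), (6, 3), (6, 4), (6, 5), (6, 15), (6, 16), (6, 26), (6, 27), (6, 28), (7, 3), (7, 4), (7, 5), (7, 15), (7, 16), (7, 26), (7, 27), (7, 28), (8, 3), (8, 4), (8, 5), (8, 15), (8, 16), (8, 26), (8, 27), (8, 28), (9, 3), (9, 4), (9, 5), (9, 15), (9, 16), (9, 26), (9, 27), (9, 28), (10, 3), (10, 4), (10, 5), (10, 15), (10, 16), (10, 26), (10, 27), (10, 28), (11, 3), (11, 4), (11, 5), (11, 15), (11, 16), (11, 26), (11, 27), (11, 28), (12, 3), (12, 4), (12, 5), (12, 15), (12, 16), (12, 26), (12, 27), (12, 28), (13, 3), (13, 4), (13, 5), (13, 15), (13, 16), (13, 26), (13, 27), (13, 28), (14, 3), (14, 4), (14, 5), (14, 15), (14, 16), (14, 26), (14, 27), (14, 28), (15, 3), (15, 4), (15, 5), (15, 15), (15, 16), (15, 26), (15, 27), (15, 28)]
Holes: [(0, 3), (0, 4), (0, 5), (0, 15), (0, 16), (0, 26), (0, 27), (0, 28), (1, 3), (1, 4), (1, 5), (1, 15), (1, 16), (1, 26), (1, 27), (1, 28), (2, 3), (2, 4), (2, 5), (2, 15), (2, 16), (2, 26), (2, 27), (2, 28), (3, 3), (3, 4), (3, 5), (3, 15), (3, 16), (3, 26), (3, 27), (3, 28), (4, 3), (4, 4), (4, 5), (4, 15), (4, 16), (4, 26), (4, 27), (4, 28), (5, 3), (5, 4), (5, 5), (5, 15), (5, 16), (5, 26), (5, 27), (5, 28), (6, 3), (6, 4), (6, 5), (6, 15), (6, 16), (6, 26), (6, 27), (6, 28), (7, 3), (7, 4), (7, 5), (7, 15), (7, 16), (7, 26), (7, 27), (7, 28), (8, 3), (8, 4), (8, 5), (8, 15), (8, 16), (8, 26), (8, 27), (8, 28), (9, 3), (9, 4), (9, 5), (9, 15), (9, 16), (9, 26), (9, 27), (9, 28), (10, 3), (10, 4), (10, 5), (10, 15), (10, 16), (10, 26), (10, 27), (10, 28), (11, 3), (11, 4), (11, 5), (11, 15), (11, 16), (11, 26), (11, 27), (11, 28), (12, 3), (12, 4), (12, 5), (12, 15), (12, 16), (12, 26), (12, 27), (12, 28), (13, 3), (13, 4), (13, 5), (13, 15), (13, 16), (13, 26), (13, 27), (13, 28), (14, 3), (14, 4), (14, 5), (14, 15), (14, 16), (14, 26), (14, 27), (14, 28), (15, 3), (15, 4), (15, 5), (15, 15), (15, 16), (15, 26), (15, 27), (15, 28)]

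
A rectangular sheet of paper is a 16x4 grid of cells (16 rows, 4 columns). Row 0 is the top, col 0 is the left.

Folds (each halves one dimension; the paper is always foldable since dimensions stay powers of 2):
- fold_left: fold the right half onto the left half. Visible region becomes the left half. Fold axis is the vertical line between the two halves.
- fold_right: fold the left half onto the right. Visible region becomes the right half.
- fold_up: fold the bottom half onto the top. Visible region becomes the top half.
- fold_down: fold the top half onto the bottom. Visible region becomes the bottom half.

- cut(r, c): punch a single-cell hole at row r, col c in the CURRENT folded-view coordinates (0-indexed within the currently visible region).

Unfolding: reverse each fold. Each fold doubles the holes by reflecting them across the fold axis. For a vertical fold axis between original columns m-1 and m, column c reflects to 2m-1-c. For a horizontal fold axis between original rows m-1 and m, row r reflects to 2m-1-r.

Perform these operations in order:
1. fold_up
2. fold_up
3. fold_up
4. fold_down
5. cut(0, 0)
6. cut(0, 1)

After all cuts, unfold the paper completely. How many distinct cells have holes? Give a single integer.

Op 1 fold_up: fold axis h@8; visible region now rows[0,8) x cols[0,4) = 8x4
Op 2 fold_up: fold axis h@4; visible region now rows[0,4) x cols[0,4) = 4x4
Op 3 fold_up: fold axis h@2; visible region now rows[0,2) x cols[0,4) = 2x4
Op 4 fold_down: fold axis h@1; visible region now rows[1,2) x cols[0,4) = 1x4
Op 5 cut(0, 0): punch at orig (1,0); cuts so far [(1, 0)]; region rows[1,2) x cols[0,4) = 1x4
Op 6 cut(0, 1): punch at orig (1,1); cuts so far [(1, 0), (1, 1)]; region rows[1,2) x cols[0,4) = 1x4
Unfold 1 (reflect across h@1): 4 holes -> [(0, 0), (0, 1), (1, 0), (1, 1)]
Unfold 2 (reflect across h@2): 8 holes -> [(0, 0), (0, 1), (1, 0), (1, 1), (2, 0), (2, 1), (3, 0), (3, 1)]
Unfold 3 (reflect across h@4): 16 holes -> [(0, 0), (0, 1), (1, 0), (1, 1), (2, 0), (2, 1), (3, 0), (3, 1), (4, 0), (4, 1), (5, 0), (5, 1), (6, 0), (6, 1), (7, 0), (7, 1)]
Unfold 4 (reflect across h@8): 32 holes -> [(0, 0), (0, 1), (1, 0), (1, 1), (2, 0), (2, 1), (3, 0), (3, 1), (4, 0), (4, 1), (5, 0), (5, 1), (6, 0), (6, 1), (7, 0), (7, 1), (8, 0), (8, 1), (9, 0), (9, 1), (10, 0), (10, 1), (11, 0), (11, 1), (12, 0), (12, 1), (13, 0), (13, 1), (14, 0), (14, 1), (15, 0), (15, 1)]

Answer: 32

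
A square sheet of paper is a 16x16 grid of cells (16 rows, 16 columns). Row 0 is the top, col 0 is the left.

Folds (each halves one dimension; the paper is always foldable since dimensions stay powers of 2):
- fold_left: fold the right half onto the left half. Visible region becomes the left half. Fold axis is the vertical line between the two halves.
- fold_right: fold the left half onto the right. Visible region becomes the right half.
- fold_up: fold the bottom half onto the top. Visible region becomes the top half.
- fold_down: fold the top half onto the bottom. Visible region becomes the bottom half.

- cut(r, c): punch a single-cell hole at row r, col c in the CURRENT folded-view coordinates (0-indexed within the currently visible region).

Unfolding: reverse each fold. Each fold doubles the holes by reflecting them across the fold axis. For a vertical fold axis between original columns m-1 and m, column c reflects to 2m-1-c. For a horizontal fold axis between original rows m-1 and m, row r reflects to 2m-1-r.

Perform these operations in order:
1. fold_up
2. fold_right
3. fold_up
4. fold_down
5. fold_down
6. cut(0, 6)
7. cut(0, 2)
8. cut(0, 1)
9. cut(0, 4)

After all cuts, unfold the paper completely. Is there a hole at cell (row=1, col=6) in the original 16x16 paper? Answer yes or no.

Op 1 fold_up: fold axis h@8; visible region now rows[0,8) x cols[0,16) = 8x16
Op 2 fold_right: fold axis v@8; visible region now rows[0,8) x cols[8,16) = 8x8
Op 3 fold_up: fold axis h@4; visible region now rows[0,4) x cols[8,16) = 4x8
Op 4 fold_down: fold axis h@2; visible region now rows[2,4) x cols[8,16) = 2x8
Op 5 fold_down: fold axis h@3; visible region now rows[3,4) x cols[8,16) = 1x8
Op 6 cut(0, 6): punch at orig (3,14); cuts so far [(3, 14)]; region rows[3,4) x cols[8,16) = 1x8
Op 7 cut(0, 2): punch at orig (3,10); cuts so far [(3, 10), (3, 14)]; region rows[3,4) x cols[8,16) = 1x8
Op 8 cut(0, 1): punch at orig (3,9); cuts so far [(3, 9), (3, 10), (3, 14)]; region rows[3,4) x cols[8,16) = 1x8
Op 9 cut(0, 4): punch at orig (3,12); cuts so far [(3, 9), (3, 10), (3, 12), (3, 14)]; region rows[3,4) x cols[8,16) = 1x8
Unfold 1 (reflect across h@3): 8 holes -> [(2, 9), (2, 10), (2, 12), (2, 14), (3, 9), (3, 10), (3, 12), (3, 14)]
Unfold 2 (reflect across h@2): 16 holes -> [(0, 9), (0, 10), (0, 12), (0, 14), (1, 9), (1, 10), (1, 12), (1, 14), (2, 9), (2, 10), (2, 12), (2, 14), (3, 9), (3, 10), (3, 12), (3, 14)]
Unfold 3 (reflect across h@4): 32 holes -> [(0, 9), (0, 10), (0, 12), (0, 14), (1, 9), (1, 10), (1, 12), (1, 14), (2, 9), (2, 10), (2, 12), (2, 14), (3, 9), (3, 10), (3, 12), (3, 14), (4, 9), (4, 10), (4, 12), (4, 14), (5, 9), (5, 10), (5, 12), (5, 14), (6, 9), (6, 10), (6, 12), (6, 14), (7, 9), (7, 10), (7, 12), (7, 14)]
Unfold 4 (reflect across v@8): 64 holes -> [(0, 1), (0, 3), (0, 5), (0, 6), (0, 9), (0, 10), (0, 12), (0, 14), (1, 1), (1, 3), (1, 5), (1, 6), (1, 9), (1, 10), (1, 12), (1, 14), (2, 1), (2, 3), (2, 5), (2, 6), (2, 9), (2, 10), (2, 12), (2, 14), (3, 1), (3, 3), (3, 5), (3, 6), (3, 9), (3, 10), (3, 12), (3, 14), (4, 1), (4, 3), (4, 5), (4, 6), (4, 9), (4, 10), (4, 12), (4, 14), (5, 1), (5, 3), (5, 5), (5, 6), (5, 9), (5, 10), (5, 12), (5, 14), (6, 1), (6, 3), (6, 5), (6, 6), (6, 9), (6, 10), (6, 12), (6, 14), (7, 1), (7, 3), (7, 5), (7, 6), (7, 9), (7, 10), (7, 12), (7, 14)]
Unfold 5 (reflect across h@8): 128 holes -> [(0, 1), (0, 3), (0, 5), (0, 6), (0, 9), (0, 10), (0, 12), (0, 14), (1, 1), (1, 3), (1, 5), (1, 6), (1, 9), (1, 10), (1, 12), (1, 14), (2, 1), (2, 3), (2, 5), (2, 6), (2, 9), (2, 10), (2, 12), (2, 14), (3, 1), (3, 3), (3, 5), (3, 6), (3, 9), (3, 10), (3, 12), (3, 14), (4, 1), (4, 3), (4, 5), (4, 6), (4, 9), (4, 10), (4, 12), (4, 14), (5, 1), (5, 3), (5, 5), (5, 6), (5, 9), (5, 10), (5, 12), (5, 14), (6, 1), (6, 3), (6, 5), (6, 6), (6, 9), (6, 10), (6, 12), (6, 14), (7, 1), (7, 3), (7, 5), (7, 6), (7, 9), (7, 10), (7, 12), (7, 14), (8, 1), (8, 3), (8, 5), (8, 6), (8, 9), (8, 10), (8, 12), (8, 14), (9, 1), (9, 3), (9, 5), (9, 6), (9, 9), (9, 10), (9, 12), (9, 14), (10, 1), (10, 3), (10, 5), (10, 6), (10, 9), (10, 10), (10, 12), (10, 14), (11, 1), (11, 3), (11, 5), (11, 6), (11, 9), (11, 10), (11, 12), (11, 14), (12, 1), (12, 3), (12, 5), (12, 6), (12, 9), (12, 10), (12, 12), (12, 14), (13, 1), (13, 3), (13, 5), (13, 6), (13, 9), (13, 10), (13, 12), (13, 14), (14, 1), (14, 3), (14, 5), (14, 6), (14, 9), (14, 10), (14, 12), (14, 14), (15, 1), (15, 3), (15, 5), (15, 6), (15, 9), (15, 10), (15, 12), (15, 14)]
Holes: [(0, 1), (0, 3), (0, 5), (0, 6), (0, 9), (0, 10), (0, 12), (0, 14), (1, 1), (1, 3), (1, 5), (1, 6), (1, 9), (1, 10), (1, 12), (1, 14), (2, 1), (2, 3), (2, 5), (2, 6), (2, 9), (2, 10), (2, 12), (2, 14), (3, 1), (3, 3), (3, 5), (3, 6), (3, 9), (3, 10), (3, 12), (3, 14), (4, 1), (4, 3), (4, 5), (4, 6), (4, 9), (4, 10), (4, 12), (4, 14), (5, 1), (5, 3), (5, 5), (5, 6), (5, 9), (5, 10), (5, 12), (5, 14), (6, 1), (6, 3), (6, 5), (6, 6), (6, 9), (6, 10), (6, 12), (6, 14), (7, 1), (7, 3), (7, 5), (7, 6), (7, 9), (7, 10), (7, 12), (7, 14), (8, 1), (8, 3), (8, 5), (8, 6), (8, 9), (8, 10), (8, 12), (8, 14), (9, 1), (9, 3), (9, 5), (9, 6), (9, 9), (9, 10), (9, 12), (9, 14), (10, 1), (10, 3), (10, 5), (10, 6), (10, 9), (10, 10), (10, 12), (10, 14), (11, 1), (11, 3), (11, 5), (11, 6), (11, 9), (11, 10), (11, 12), (11, 14), (12, 1), (12, 3), (12, 5), (12, 6), (12, 9), (12, 10), (12, 12), (12, 14), (13, 1), (13, 3), (13, 5), (13, 6), (13, 9), (13, 10), (13, 12), (13, 14), (14, 1), (14, 3), (14, 5), (14, 6), (14, 9), (14, 10), (14, 12), (14, 14), (15, 1), (15, 3), (15, 5), (15, 6), (15, 9), (15, 10), (15, 12), (15, 14)]

Answer: yes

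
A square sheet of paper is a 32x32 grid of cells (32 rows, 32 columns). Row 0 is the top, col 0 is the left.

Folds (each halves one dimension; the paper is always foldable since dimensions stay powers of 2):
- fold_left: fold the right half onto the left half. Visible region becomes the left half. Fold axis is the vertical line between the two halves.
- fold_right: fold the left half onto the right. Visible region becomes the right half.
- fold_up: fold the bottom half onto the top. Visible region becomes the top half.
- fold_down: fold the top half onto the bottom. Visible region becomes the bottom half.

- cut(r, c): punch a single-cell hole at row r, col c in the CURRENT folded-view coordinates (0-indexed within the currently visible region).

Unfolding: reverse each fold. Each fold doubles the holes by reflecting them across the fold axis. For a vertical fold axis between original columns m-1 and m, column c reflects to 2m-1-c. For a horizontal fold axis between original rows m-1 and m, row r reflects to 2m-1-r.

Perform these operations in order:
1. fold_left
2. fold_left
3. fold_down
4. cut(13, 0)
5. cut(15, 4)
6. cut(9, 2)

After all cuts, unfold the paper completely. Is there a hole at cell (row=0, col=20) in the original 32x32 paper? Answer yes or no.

Op 1 fold_left: fold axis v@16; visible region now rows[0,32) x cols[0,16) = 32x16
Op 2 fold_left: fold axis v@8; visible region now rows[0,32) x cols[0,8) = 32x8
Op 3 fold_down: fold axis h@16; visible region now rows[16,32) x cols[0,8) = 16x8
Op 4 cut(13, 0): punch at orig (29,0); cuts so far [(29, 0)]; region rows[16,32) x cols[0,8) = 16x8
Op 5 cut(15, 4): punch at orig (31,4); cuts so far [(29, 0), (31, 4)]; region rows[16,32) x cols[0,8) = 16x8
Op 6 cut(9, 2): punch at orig (25,2); cuts so far [(25, 2), (29, 0), (31, 4)]; region rows[16,32) x cols[0,8) = 16x8
Unfold 1 (reflect across h@16): 6 holes -> [(0, 4), (2, 0), (6, 2), (25, 2), (29, 0), (31, 4)]
Unfold 2 (reflect across v@8): 12 holes -> [(0, 4), (0, 11), (2, 0), (2, 15), (6, 2), (6, 13), (25, 2), (25, 13), (29, 0), (29, 15), (31, 4), (31, 11)]
Unfold 3 (reflect across v@16): 24 holes -> [(0, 4), (0, 11), (0, 20), (0, 27), (2, 0), (2, 15), (2, 16), (2, 31), (6, 2), (6, 13), (6, 18), (6, 29), (25, 2), (25, 13), (25, 18), (25, 29), (29, 0), (29, 15), (29, 16), (29, 31), (31, 4), (31, 11), (31, 20), (31, 27)]
Holes: [(0, 4), (0, 11), (0, 20), (0, 27), (2, 0), (2, 15), (2, 16), (2, 31), (6, 2), (6, 13), (6, 18), (6, 29), (25, 2), (25, 13), (25, 18), (25, 29), (29, 0), (29, 15), (29, 16), (29, 31), (31, 4), (31, 11), (31, 20), (31, 27)]

Answer: yes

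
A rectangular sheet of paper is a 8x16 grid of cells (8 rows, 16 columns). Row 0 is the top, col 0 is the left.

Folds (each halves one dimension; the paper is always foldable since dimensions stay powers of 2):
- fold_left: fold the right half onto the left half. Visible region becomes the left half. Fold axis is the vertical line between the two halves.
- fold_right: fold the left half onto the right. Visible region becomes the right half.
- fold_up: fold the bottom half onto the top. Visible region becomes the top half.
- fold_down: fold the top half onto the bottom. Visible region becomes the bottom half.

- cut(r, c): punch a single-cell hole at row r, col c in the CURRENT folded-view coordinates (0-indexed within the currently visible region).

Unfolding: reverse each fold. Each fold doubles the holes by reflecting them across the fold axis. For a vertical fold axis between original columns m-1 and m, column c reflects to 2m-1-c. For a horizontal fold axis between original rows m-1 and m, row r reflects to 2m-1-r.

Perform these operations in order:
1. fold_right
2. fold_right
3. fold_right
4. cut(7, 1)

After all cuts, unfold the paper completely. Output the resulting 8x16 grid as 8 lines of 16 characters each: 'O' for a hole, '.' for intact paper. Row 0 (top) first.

Op 1 fold_right: fold axis v@8; visible region now rows[0,8) x cols[8,16) = 8x8
Op 2 fold_right: fold axis v@12; visible region now rows[0,8) x cols[12,16) = 8x4
Op 3 fold_right: fold axis v@14; visible region now rows[0,8) x cols[14,16) = 8x2
Op 4 cut(7, 1): punch at orig (7,15); cuts so far [(7, 15)]; region rows[0,8) x cols[14,16) = 8x2
Unfold 1 (reflect across v@14): 2 holes -> [(7, 12), (7, 15)]
Unfold 2 (reflect across v@12): 4 holes -> [(7, 8), (7, 11), (7, 12), (7, 15)]
Unfold 3 (reflect across v@8): 8 holes -> [(7, 0), (7, 3), (7, 4), (7, 7), (7, 8), (7, 11), (7, 12), (7, 15)]

Answer: ................
................
................
................
................
................
................
O..OO..OO..OO..O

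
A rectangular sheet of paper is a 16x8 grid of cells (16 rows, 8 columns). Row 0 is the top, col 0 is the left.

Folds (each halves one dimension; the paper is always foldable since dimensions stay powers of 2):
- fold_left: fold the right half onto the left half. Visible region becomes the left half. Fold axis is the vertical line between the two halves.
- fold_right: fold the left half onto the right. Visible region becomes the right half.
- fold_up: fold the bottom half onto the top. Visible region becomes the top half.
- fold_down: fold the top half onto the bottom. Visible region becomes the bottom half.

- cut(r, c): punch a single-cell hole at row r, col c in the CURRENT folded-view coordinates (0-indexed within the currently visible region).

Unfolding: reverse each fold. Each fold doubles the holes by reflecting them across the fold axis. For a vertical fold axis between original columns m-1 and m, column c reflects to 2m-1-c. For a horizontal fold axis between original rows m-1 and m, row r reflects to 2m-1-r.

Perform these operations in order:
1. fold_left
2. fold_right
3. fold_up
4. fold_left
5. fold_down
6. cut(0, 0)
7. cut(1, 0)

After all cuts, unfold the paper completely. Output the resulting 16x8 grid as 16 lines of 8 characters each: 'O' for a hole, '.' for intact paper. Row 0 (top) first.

Op 1 fold_left: fold axis v@4; visible region now rows[0,16) x cols[0,4) = 16x4
Op 2 fold_right: fold axis v@2; visible region now rows[0,16) x cols[2,4) = 16x2
Op 3 fold_up: fold axis h@8; visible region now rows[0,8) x cols[2,4) = 8x2
Op 4 fold_left: fold axis v@3; visible region now rows[0,8) x cols[2,3) = 8x1
Op 5 fold_down: fold axis h@4; visible region now rows[4,8) x cols[2,3) = 4x1
Op 6 cut(0, 0): punch at orig (4,2); cuts so far [(4, 2)]; region rows[4,8) x cols[2,3) = 4x1
Op 7 cut(1, 0): punch at orig (5,2); cuts so far [(4, 2), (5, 2)]; region rows[4,8) x cols[2,3) = 4x1
Unfold 1 (reflect across h@4): 4 holes -> [(2, 2), (3, 2), (4, 2), (5, 2)]
Unfold 2 (reflect across v@3): 8 holes -> [(2, 2), (2, 3), (3, 2), (3, 3), (4, 2), (4, 3), (5, 2), (5, 3)]
Unfold 3 (reflect across h@8): 16 holes -> [(2, 2), (2, 3), (3, 2), (3, 3), (4, 2), (4, 3), (5, 2), (5, 3), (10, 2), (10, 3), (11, 2), (11, 3), (12, 2), (12, 3), (13, 2), (13, 3)]
Unfold 4 (reflect across v@2): 32 holes -> [(2, 0), (2, 1), (2, 2), (2, 3), (3, 0), (3, 1), (3, 2), (3, 3), (4, 0), (4, 1), (4, 2), (4, 3), (5, 0), (5, 1), (5, 2), (5, 3), (10, 0), (10, 1), (10, 2), (10, 3), (11, 0), (11, 1), (11, 2), (11, 3), (12, 0), (12, 1), (12, 2), (12, 3), (13, 0), (13, 1), (13, 2), (13, 3)]
Unfold 5 (reflect across v@4): 64 holes -> [(2, 0), (2, 1), (2, 2), (2, 3), (2, 4), (2, 5), (2, 6), (2, 7), (3, 0), (3, 1), (3, 2), (3, 3), (3, 4), (3, 5), (3, 6), (3, 7), (4, 0), (4, 1), (4, 2), (4, 3), (4, 4), (4, 5), (4, 6), (4, 7), (5, 0), (5, 1), (5, 2), (5, 3), (5, 4), (5, 5), (5, 6), (5, 7), (10, 0), (10, 1), (10, 2), (10, 3), (10, 4), (10, 5), (10, 6), (10, 7), (11, 0), (11, 1), (11, 2), (11, 3), (11, 4), (11, 5), (11, 6), (11, 7), (12, 0), (12, 1), (12, 2), (12, 3), (12, 4), (12, 5), (12, 6), (12, 7), (13, 0), (13, 1), (13, 2), (13, 3), (13, 4), (13, 5), (13, 6), (13, 7)]

Answer: ........
........
OOOOOOOO
OOOOOOOO
OOOOOOOO
OOOOOOOO
........
........
........
........
OOOOOOOO
OOOOOOOO
OOOOOOOO
OOOOOOOO
........
........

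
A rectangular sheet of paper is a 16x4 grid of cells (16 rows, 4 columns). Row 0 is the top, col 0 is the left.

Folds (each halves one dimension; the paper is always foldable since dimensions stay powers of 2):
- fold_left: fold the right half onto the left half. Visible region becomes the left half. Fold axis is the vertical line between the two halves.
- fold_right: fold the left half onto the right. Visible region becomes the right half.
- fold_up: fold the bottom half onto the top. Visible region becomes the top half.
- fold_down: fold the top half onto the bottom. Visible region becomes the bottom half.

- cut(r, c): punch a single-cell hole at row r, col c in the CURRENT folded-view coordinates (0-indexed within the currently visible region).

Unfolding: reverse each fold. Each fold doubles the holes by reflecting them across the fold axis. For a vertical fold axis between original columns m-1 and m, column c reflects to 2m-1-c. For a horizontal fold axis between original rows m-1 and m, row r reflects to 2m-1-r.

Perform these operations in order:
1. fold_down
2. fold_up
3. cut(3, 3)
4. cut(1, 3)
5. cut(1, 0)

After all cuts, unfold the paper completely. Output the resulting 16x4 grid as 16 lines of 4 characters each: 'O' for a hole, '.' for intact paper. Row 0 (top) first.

Answer: ....
O..O
....
...O
...O
....
O..O
....
....
O..O
....
...O
...O
....
O..O
....

Derivation:
Op 1 fold_down: fold axis h@8; visible region now rows[8,16) x cols[0,4) = 8x4
Op 2 fold_up: fold axis h@12; visible region now rows[8,12) x cols[0,4) = 4x4
Op 3 cut(3, 3): punch at orig (11,3); cuts so far [(11, 3)]; region rows[8,12) x cols[0,4) = 4x4
Op 4 cut(1, 3): punch at orig (9,3); cuts so far [(9, 3), (11, 3)]; region rows[8,12) x cols[0,4) = 4x4
Op 5 cut(1, 0): punch at orig (9,0); cuts so far [(9, 0), (9, 3), (11, 3)]; region rows[8,12) x cols[0,4) = 4x4
Unfold 1 (reflect across h@12): 6 holes -> [(9, 0), (9, 3), (11, 3), (12, 3), (14, 0), (14, 3)]
Unfold 2 (reflect across h@8): 12 holes -> [(1, 0), (1, 3), (3, 3), (4, 3), (6, 0), (6, 3), (9, 0), (9, 3), (11, 3), (12, 3), (14, 0), (14, 3)]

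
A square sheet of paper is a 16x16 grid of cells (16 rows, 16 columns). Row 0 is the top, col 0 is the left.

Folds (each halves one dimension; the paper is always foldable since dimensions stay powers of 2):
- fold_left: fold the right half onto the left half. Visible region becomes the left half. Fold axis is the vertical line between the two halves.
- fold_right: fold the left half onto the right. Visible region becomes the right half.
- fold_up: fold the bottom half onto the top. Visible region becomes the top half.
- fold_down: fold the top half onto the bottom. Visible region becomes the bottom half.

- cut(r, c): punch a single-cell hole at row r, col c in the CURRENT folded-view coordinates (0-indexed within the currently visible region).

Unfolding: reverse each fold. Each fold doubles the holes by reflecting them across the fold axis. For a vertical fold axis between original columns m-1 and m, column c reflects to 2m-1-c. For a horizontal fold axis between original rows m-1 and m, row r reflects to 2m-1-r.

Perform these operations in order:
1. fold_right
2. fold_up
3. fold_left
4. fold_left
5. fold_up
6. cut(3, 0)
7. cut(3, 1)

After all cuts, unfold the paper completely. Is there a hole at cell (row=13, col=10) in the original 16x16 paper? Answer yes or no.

Op 1 fold_right: fold axis v@8; visible region now rows[0,16) x cols[8,16) = 16x8
Op 2 fold_up: fold axis h@8; visible region now rows[0,8) x cols[8,16) = 8x8
Op 3 fold_left: fold axis v@12; visible region now rows[0,8) x cols[8,12) = 8x4
Op 4 fold_left: fold axis v@10; visible region now rows[0,8) x cols[8,10) = 8x2
Op 5 fold_up: fold axis h@4; visible region now rows[0,4) x cols[8,10) = 4x2
Op 6 cut(3, 0): punch at orig (3,8); cuts so far [(3, 8)]; region rows[0,4) x cols[8,10) = 4x2
Op 7 cut(3, 1): punch at orig (3,9); cuts so far [(3, 8), (3, 9)]; region rows[0,4) x cols[8,10) = 4x2
Unfold 1 (reflect across h@4): 4 holes -> [(3, 8), (3, 9), (4, 8), (4, 9)]
Unfold 2 (reflect across v@10): 8 holes -> [(3, 8), (3, 9), (3, 10), (3, 11), (4, 8), (4, 9), (4, 10), (4, 11)]
Unfold 3 (reflect across v@12): 16 holes -> [(3, 8), (3, 9), (3, 10), (3, 11), (3, 12), (3, 13), (3, 14), (3, 15), (4, 8), (4, 9), (4, 10), (4, 11), (4, 12), (4, 13), (4, 14), (4, 15)]
Unfold 4 (reflect across h@8): 32 holes -> [(3, 8), (3, 9), (3, 10), (3, 11), (3, 12), (3, 13), (3, 14), (3, 15), (4, 8), (4, 9), (4, 10), (4, 11), (4, 12), (4, 13), (4, 14), (4, 15), (11, 8), (11, 9), (11, 10), (11, 11), (11, 12), (11, 13), (11, 14), (11, 15), (12, 8), (12, 9), (12, 10), (12, 11), (12, 12), (12, 13), (12, 14), (12, 15)]
Unfold 5 (reflect across v@8): 64 holes -> [(3, 0), (3, 1), (3, 2), (3, 3), (3, 4), (3, 5), (3, 6), (3, 7), (3, 8), (3, 9), (3, 10), (3, 11), (3, 12), (3, 13), (3, 14), (3, 15), (4, 0), (4, 1), (4, 2), (4, 3), (4, 4), (4, 5), (4, 6), (4, 7), (4, 8), (4, 9), (4, 10), (4, 11), (4, 12), (4, 13), (4, 14), (4, 15), (11, 0), (11, 1), (11, 2), (11, 3), (11, 4), (11, 5), (11, 6), (11, 7), (11, 8), (11, 9), (11, 10), (11, 11), (11, 12), (11, 13), (11, 14), (11, 15), (12, 0), (12, 1), (12, 2), (12, 3), (12, 4), (12, 5), (12, 6), (12, 7), (12, 8), (12, 9), (12, 10), (12, 11), (12, 12), (12, 13), (12, 14), (12, 15)]
Holes: [(3, 0), (3, 1), (3, 2), (3, 3), (3, 4), (3, 5), (3, 6), (3, 7), (3, 8), (3, 9), (3, 10), (3, 11), (3, 12), (3, 13), (3, 14), (3, 15), (4, 0), (4, 1), (4, 2), (4, 3), (4, 4), (4, 5), (4, 6), (4, 7), (4, 8), (4, 9), (4, 10), (4, 11), (4, 12), (4, 13), (4, 14), (4, 15), (11, 0), (11, 1), (11, 2), (11, 3), (11, 4), (11, 5), (11, 6), (11, 7), (11, 8), (11, 9), (11, 10), (11, 11), (11, 12), (11, 13), (11, 14), (11, 15), (12, 0), (12, 1), (12, 2), (12, 3), (12, 4), (12, 5), (12, 6), (12, 7), (12, 8), (12, 9), (12, 10), (12, 11), (12, 12), (12, 13), (12, 14), (12, 15)]

Answer: no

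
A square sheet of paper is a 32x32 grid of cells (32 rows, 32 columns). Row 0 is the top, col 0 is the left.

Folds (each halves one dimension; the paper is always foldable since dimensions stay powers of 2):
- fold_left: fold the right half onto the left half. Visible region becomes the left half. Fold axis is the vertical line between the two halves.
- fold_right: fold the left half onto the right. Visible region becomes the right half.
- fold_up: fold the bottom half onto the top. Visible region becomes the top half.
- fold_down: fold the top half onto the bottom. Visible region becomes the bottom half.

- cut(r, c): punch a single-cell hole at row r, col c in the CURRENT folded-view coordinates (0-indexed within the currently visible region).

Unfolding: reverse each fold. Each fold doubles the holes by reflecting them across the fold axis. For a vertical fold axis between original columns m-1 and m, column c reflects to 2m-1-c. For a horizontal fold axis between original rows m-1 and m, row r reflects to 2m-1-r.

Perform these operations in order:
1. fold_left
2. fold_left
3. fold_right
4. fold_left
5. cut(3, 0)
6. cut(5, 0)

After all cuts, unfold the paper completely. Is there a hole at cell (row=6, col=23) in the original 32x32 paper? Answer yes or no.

Op 1 fold_left: fold axis v@16; visible region now rows[0,32) x cols[0,16) = 32x16
Op 2 fold_left: fold axis v@8; visible region now rows[0,32) x cols[0,8) = 32x8
Op 3 fold_right: fold axis v@4; visible region now rows[0,32) x cols[4,8) = 32x4
Op 4 fold_left: fold axis v@6; visible region now rows[0,32) x cols[4,6) = 32x2
Op 5 cut(3, 0): punch at orig (3,4); cuts so far [(3, 4)]; region rows[0,32) x cols[4,6) = 32x2
Op 6 cut(5, 0): punch at orig (5,4); cuts so far [(3, 4), (5, 4)]; region rows[0,32) x cols[4,6) = 32x2
Unfold 1 (reflect across v@6): 4 holes -> [(3, 4), (3, 7), (5, 4), (5, 7)]
Unfold 2 (reflect across v@4): 8 holes -> [(3, 0), (3, 3), (3, 4), (3, 7), (5, 0), (5, 3), (5, 4), (5, 7)]
Unfold 3 (reflect across v@8): 16 holes -> [(3, 0), (3, 3), (3, 4), (3, 7), (3, 8), (3, 11), (3, 12), (3, 15), (5, 0), (5, 3), (5, 4), (5, 7), (5, 8), (5, 11), (5, 12), (5, 15)]
Unfold 4 (reflect across v@16): 32 holes -> [(3, 0), (3, 3), (3, 4), (3, 7), (3, 8), (3, 11), (3, 12), (3, 15), (3, 16), (3, 19), (3, 20), (3, 23), (3, 24), (3, 27), (3, 28), (3, 31), (5, 0), (5, 3), (5, 4), (5, 7), (5, 8), (5, 11), (5, 12), (5, 15), (5, 16), (5, 19), (5, 20), (5, 23), (5, 24), (5, 27), (5, 28), (5, 31)]
Holes: [(3, 0), (3, 3), (3, 4), (3, 7), (3, 8), (3, 11), (3, 12), (3, 15), (3, 16), (3, 19), (3, 20), (3, 23), (3, 24), (3, 27), (3, 28), (3, 31), (5, 0), (5, 3), (5, 4), (5, 7), (5, 8), (5, 11), (5, 12), (5, 15), (5, 16), (5, 19), (5, 20), (5, 23), (5, 24), (5, 27), (5, 28), (5, 31)]

Answer: no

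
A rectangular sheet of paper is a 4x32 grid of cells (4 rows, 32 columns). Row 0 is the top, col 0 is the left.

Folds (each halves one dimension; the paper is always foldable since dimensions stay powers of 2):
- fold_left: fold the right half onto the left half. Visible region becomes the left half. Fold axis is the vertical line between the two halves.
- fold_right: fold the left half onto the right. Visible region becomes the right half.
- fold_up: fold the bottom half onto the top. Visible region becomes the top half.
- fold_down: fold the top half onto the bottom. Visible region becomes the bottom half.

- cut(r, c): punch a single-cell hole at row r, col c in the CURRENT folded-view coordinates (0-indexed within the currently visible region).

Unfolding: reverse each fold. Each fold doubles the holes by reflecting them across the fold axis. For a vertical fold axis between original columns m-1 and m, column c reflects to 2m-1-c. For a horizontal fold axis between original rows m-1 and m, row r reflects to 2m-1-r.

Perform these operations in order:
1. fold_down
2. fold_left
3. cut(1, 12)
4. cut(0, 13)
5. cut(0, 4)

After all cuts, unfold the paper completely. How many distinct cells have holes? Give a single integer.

Op 1 fold_down: fold axis h@2; visible region now rows[2,4) x cols[0,32) = 2x32
Op 2 fold_left: fold axis v@16; visible region now rows[2,4) x cols[0,16) = 2x16
Op 3 cut(1, 12): punch at orig (3,12); cuts so far [(3, 12)]; region rows[2,4) x cols[0,16) = 2x16
Op 4 cut(0, 13): punch at orig (2,13); cuts so far [(2, 13), (3, 12)]; region rows[2,4) x cols[0,16) = 2x16
Op 5 cut(0, 4): punch at orig (2,4); cuts so far [(2, 4), (2, 13), (3, 12)]; region rows[2,4) x cols[0,16) = 2x16
Unfold 1 (reflect across v@16): 6 holes -> [(2, 4), (2, 13), (2, 18), (2, 27), (3, 12), (3, 19)]
Unfold 2 (reflect across h@2): 12 holes -> [(0, 12), (0, 19), (1, 4), (1, 13), (1, 18), (1, 27), (2, 4), (2, 13), (2, 18), (2, 27), (3, 12), (3, 19)]

Answer: 12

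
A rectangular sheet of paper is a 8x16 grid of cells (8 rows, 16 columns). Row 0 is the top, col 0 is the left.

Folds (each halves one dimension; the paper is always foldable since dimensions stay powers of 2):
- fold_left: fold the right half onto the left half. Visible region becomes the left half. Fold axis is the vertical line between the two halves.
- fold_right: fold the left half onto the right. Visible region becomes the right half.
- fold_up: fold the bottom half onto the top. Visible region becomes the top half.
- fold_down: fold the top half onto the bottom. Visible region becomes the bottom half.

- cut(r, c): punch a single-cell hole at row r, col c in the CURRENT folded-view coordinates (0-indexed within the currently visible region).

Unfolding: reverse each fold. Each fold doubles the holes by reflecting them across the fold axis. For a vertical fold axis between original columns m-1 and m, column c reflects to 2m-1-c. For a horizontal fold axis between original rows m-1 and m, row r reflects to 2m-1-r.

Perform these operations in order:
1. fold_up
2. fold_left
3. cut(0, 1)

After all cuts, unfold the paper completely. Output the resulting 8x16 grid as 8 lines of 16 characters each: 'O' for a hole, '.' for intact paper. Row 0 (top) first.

Op 1 fold_up: fold axis h@4; visible region now rows[0,4) x cols[0,16) = 4x16
Op 2 fold_left: fold axis v@8; visible region now rows[0,4) x cols[0,8) = 4x8
Op 3 cut(0, 1): punch at orig (0,1); cuts so far [(0, 1)]; region rows[0,4) x cols[0,8) = 4x8
Unfold 1 (reflect across v@8): 2 holes -> [(0, 1), (0, 14)]
Unfold 2 (reflect across h@4): 4 holes -> [(0, 1), (0, 14), (7, 1), (7, 14)]

Answer: .O............O.
................
................
................
................
................
................
.O............O.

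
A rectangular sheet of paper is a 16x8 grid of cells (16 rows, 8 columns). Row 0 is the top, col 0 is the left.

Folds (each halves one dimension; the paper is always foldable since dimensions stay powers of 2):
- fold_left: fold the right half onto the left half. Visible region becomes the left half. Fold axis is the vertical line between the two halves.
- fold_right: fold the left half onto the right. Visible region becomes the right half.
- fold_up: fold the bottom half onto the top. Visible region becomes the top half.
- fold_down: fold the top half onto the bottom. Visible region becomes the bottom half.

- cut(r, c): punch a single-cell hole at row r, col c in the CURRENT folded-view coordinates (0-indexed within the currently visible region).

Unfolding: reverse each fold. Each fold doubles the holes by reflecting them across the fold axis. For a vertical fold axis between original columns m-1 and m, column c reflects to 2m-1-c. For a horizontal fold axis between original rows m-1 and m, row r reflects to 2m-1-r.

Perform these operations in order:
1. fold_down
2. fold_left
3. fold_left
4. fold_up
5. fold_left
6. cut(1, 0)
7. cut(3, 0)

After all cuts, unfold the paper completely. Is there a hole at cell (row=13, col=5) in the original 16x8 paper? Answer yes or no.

Answer: no

Derivation:
Op 1 fold_down: fold axis h@8; visible region now rows[8,16) x cols[0,8) = 8x8
Op 2 fold_left: fold axis v@4; visible region now rows[8,16) x cols[0,4) = 8x4
Op 3 fold_left: fold axis v@2; visible region now rows[8,16) x cols[0,2) = 8x2
Op 4 fold_up: fold axis h@12; visible region now rows[8,12) x cols[0,2) = 4x2
Op 5 fold_left: fold axis v@1; visible region now rows[8,12) x cols[0,1) = 4x1
Op 6 cut(1, 0): punch at orig (9,0); cuts so far [(9, 0)]; region rows[8,12) x cols[0,1) = 4x1
Op 7 cut(3, 0): punch at orig (11,0); cuts so far [(9, 0), (11, 0)]; region rows[8,12) x cols[0,1) = 4x1
Unfold 1 (reflect across v@1): 4 holes -> [(9, 0), (9, 1), (11, 0), (11, 1)]
Unfold 2 (reflect across h@12): 8 holes -> [(9, 0), (9, 1), (11, 0), (11, 1), (12, 0), (12, 1), (14, 0), (14, 1)]
Unfold 3 (reflect across v@2): 16 holes -> [(9, 0), (9, 1), (9, 2), (9, 3), (11, 0), (11, 1), (11, 2), (11, 3), (12, 0), (12, 1), (12, 2), (12, 3), (14, 0), (14, 1), (14, 2), (14, 3)]
Unfold 4 (reflect across v@4): 32 holes -> [(9, 0), (9, 1), (9, 2), (9, 3), (9, 4), (9, 5), (9, 6), (9, 7), (11, 0), (11, 1), (11, 2), (11, 3), (11, 4), (11, 5), (11, 6), (11, 7), (12, 0), (12, 1), (12, 2), (12, 3), (12, 4), (12, 5), (12, 6), (12, 7), (14, 0), (14, 1), (14, 2), (14, 3), (14, 4), (14, 5), (14, 6), (14, 7)]
Unfold 5 (reflect across h@8): 64 holes -> [(1, 0), (1, 1), (1, 2), (1, 3), (1, 4), (1, 5), (1, 6), (1, 7), (3, 0), (3, 1), (3, 2), (3, 3), (3, 4), (3, 5), (3, 6), (3, 7), (4, 0), (4, 1), (4, 2), (4, 3), (4, 4), (4, 5), (4, 6), (4, 7), (6, 0), (6, 1), (6, 2), (6, 3), (6, 4), (6, 5), (6, 6), (6, 7), (9, 0), (9, 1), (9, 2), (9, 3), (9, 4), (9, 5), (9, 6), (9, 7), (11, 0), (11, 1), (11, 2), (11, 3), (11, 4), (11, 5), (11, 6), (11, 7), (12, 0), (12, 1), (12, 2), (12, 3), (12, 4), (12, 5), (12, 6), (12, 7), (14, 0), (14, 1), (14, 2), (14, 3), (14, 4), (14, 5), (14, 6), (14, 7)]
Holes: [(1, 0), (1, 1), (1, 2), (1, 3), (1, 4), (1, 5), (1, 6), (1, 7), (3, 0), (3, 1), (3, 2), (3, 3), (3, 4), (3, 5), (3, 6), (3, 7), (4, 0), (4, 1), (4, 2), (4, 3), (4, 4), (4, 5), (4, 6), (4, 7), (6, 0), (6, 1), (6, 2), (6, 3), (6, 4), (6, 5), (6, 6), (6, 7), (9, 0), (9, 1), (9, 2), (9, 3), (9, 4), (9, 5), (9, 6), (9, 7), (11, 0), (11, 1), (11, 2), (11, 3), (11, 4), (11, 5), (11, 6), (11, 7), (12, 0), (12, 1), (12, 2), (12, 3), (12, 4), (12, 5), (12, 6), (12, 7), (14, 0), (14, 1), (14, 2), (14, 3), (14, 4), (14, 5), (14, 6), (14, 7)]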